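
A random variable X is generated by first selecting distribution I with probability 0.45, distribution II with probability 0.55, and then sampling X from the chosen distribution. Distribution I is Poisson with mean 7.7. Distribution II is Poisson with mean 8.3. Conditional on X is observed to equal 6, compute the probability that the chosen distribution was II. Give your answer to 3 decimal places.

0.513

Likelihoods P(X=6 | ·): I: 0.131082; II: 0.112847.
Posterior ∝ prior × likelihood. Numerator for II: 0.55·0.112847 = 0.0620661.
Normalizing constant: 0.45·0.131082 + 0.55·0.112847 = 0.121053.
P(II | observation) = 0.0620661 / 0.121053 = 0.512718.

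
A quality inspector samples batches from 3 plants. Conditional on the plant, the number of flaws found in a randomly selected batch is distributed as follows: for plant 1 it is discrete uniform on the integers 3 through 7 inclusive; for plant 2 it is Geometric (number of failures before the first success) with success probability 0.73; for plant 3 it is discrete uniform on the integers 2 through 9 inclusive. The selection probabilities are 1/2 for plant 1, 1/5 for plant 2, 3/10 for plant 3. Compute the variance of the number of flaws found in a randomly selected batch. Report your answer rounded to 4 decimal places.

6.4367

Per component, 1: μ=5, E[X²]=27; 2: μ=0.369863, E[X²]=0.64346; 3: μ=5.5, E[X²]=35.5.
E[X] = 0.5·5 + 0.2·0.369863 + 0.3·5.5 = 4.22397.
E[X²] = 0.5·27 + 0.2·0.64346 + 0.3·35.5 = 24.2787.
Var(X) = E[X²] − (E[X])² = 24.2787 − 17.8419 = 6.43675.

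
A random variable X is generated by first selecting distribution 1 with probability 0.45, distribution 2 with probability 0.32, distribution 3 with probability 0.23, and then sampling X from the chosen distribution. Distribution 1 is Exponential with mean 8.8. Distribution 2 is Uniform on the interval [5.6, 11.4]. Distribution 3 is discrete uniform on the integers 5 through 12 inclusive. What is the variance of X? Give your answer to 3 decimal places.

Per component, 1: μ=8.8, E[X²]=154.88; 2: μ=8.5, E[X²]=75.0533; 3: μ=8.5, E[X²]=77.5.
E[X] = 0.45·8.8 + 0.32·8.5 + 0.23·8.5 = 8.635.
E[X²] = 0.45·154.88 + 0.32·75.0533 + 0.23·77.5 = 111.538.
Var(X) = E[X²] − (E[X])² = 111.538 − 74.5632 = 36.9748.

36.975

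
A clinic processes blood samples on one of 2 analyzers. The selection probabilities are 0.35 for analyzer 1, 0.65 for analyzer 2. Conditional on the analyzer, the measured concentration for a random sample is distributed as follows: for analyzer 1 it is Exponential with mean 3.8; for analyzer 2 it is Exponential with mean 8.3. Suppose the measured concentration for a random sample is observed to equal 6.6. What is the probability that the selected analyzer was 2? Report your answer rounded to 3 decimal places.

Likelihoods f(6.6 | ·): 1: 0.0463357; 2: 0.0543975.
Posterior ∝ prior × likelihood. Numerator for 2: 0.65·0.0543975 = 0.0353584.
Normalizing constant: 0.35·0.0463357 + 0.65·0.0543975 = 0.0515759.
P(2 | observation) = 0.0353584 / 0.0515759 = 0.685561.

0.686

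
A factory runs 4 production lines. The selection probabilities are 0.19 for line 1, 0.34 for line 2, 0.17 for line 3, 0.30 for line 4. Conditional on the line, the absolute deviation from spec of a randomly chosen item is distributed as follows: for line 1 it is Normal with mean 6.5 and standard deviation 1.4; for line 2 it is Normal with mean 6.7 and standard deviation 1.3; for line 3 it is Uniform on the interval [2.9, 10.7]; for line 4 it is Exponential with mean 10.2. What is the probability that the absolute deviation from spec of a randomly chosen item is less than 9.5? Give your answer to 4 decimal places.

Conditional on each line, P(X < 9.5): 1: 0.983938; 2: 0.984374; 3: 0.846154; 4: 0.605987.
By total probability, P(X < 9.5) = 0.19·0.983938 + 0.34·0.984374 + 0.17·0.846154 + 0.3·0.605987 = 0.847278.

0.8473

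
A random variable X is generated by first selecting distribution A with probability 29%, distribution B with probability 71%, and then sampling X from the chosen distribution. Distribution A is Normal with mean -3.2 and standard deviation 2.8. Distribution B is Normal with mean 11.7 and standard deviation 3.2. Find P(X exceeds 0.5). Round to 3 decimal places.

0.737

Conditional on each component, P(X > 0.5): A: 0.0931793; B: 0.999767.
By total probability, P(X > 0.5) = 0.29·0.0931793 + 0.71·0.999767 = 0.736857.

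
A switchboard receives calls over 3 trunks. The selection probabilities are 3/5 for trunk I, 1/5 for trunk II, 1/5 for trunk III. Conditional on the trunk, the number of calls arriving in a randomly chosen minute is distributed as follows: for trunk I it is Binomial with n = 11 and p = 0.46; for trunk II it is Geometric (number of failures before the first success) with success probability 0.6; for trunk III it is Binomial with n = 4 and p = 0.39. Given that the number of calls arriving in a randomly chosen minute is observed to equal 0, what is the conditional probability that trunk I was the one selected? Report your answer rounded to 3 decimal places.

Likelihoods P(X=0 | ·): I: 0.0011385; II: 0.6; III: 0.138458.
Posterior ∝ prior × likelihood. Numerator for I: 0.6·0.0011385 = 0.000683097.
Normalizing constant: 0.6·0.0011385 + 0.2·0.6 + 0.2·0.138458 = 0.148375.
P(I | observation) = 0.000683097 / 0.148375 = 0.00460386.

0.005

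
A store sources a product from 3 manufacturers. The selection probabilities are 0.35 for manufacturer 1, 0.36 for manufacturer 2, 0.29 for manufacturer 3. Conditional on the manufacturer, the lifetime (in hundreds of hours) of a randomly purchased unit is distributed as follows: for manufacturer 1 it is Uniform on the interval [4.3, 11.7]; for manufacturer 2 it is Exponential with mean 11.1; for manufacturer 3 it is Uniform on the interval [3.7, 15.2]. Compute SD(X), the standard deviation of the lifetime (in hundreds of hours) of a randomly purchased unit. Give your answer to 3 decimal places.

7.131

Per component, 1: μ=8, E[X²]=68.5633; 2: μ=11.1, E[X²]=246.42; 3: μ=9.45, E[X²]=100.323.
E[X] = 0.35·8 + 0.36·11.1 + 0.29·9.45 = 9.5365.
E[X²] = 0.35·68.5633 + 0.36·246.42 + 0.29·100.323 = 141.802.
Var(X) = E[X²] − (E[X])² = 141.802 − 90.9448 = 50.8573.
SD(X) = √50.8573 = 7.13143.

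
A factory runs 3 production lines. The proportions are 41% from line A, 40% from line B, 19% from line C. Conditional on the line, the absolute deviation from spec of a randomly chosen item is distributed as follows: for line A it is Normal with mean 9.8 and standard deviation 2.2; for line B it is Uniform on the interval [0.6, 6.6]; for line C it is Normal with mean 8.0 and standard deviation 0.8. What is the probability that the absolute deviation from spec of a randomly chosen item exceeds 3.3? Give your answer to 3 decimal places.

Conditional on each line, P(X > 3.3): A: 0.998434; B: 0.55; C: 1.
By total probability, P(X > 3.3) = 0.41·0.998434 + 0.4·0.55 + 0.19·1 = 0.819358.

0.819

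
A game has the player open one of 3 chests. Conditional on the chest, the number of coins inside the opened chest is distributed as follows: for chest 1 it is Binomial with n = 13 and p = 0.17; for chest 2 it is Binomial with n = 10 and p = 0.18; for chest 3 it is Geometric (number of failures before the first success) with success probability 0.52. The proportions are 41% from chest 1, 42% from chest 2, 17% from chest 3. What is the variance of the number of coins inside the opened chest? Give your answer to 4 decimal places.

Per component, 1: μ=2.21, E[X²]=6.7184; 2: μ=1.8, E[X²]=4.716; 3: μ=0.923077, E[X²]=2.62722.
E[X] = 0.41·2.21 + 0.42·1.8 + 0.17·0.923077 = 1.81902.
E[X²] = 0.41·6.7184 + 0.42·4.716 + 0.17·2.62722 = 5.18189.
Var(X) = E[X²] − (E[X])² = 5.18189 − 3.30884 = 1.87305.

1.8730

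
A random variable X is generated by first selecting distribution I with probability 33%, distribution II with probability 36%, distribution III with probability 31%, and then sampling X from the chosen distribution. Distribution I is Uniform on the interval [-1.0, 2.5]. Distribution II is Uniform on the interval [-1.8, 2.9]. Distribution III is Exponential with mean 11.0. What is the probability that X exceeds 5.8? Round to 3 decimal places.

Conditional on each component, P(X > 5.8): I: 0; II: 0; III: 0.590212.
By total probability, P(X > 5.8) = 0.33·0 + 0.36·0 + 0.31·0.590212 = 0.182966.

0.183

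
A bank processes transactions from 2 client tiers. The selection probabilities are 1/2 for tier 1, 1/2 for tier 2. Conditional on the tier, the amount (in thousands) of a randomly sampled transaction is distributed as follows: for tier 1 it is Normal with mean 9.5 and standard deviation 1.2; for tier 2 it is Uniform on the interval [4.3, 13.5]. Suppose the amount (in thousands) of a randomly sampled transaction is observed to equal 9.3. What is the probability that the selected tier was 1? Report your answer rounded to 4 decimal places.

Likelihoods f(9.3 | ·): 1: 0.327866; 2: 0.108696.
Posterior ∝ prior × likelihood. Numerator for 1: 0.5·0.327866 = 0.163933.
Normalizing constant: 0.5·0.327866 + 0.5·0.108696 = 0.218281.
P(1 | observation) = 0.163933 / 0.218281 = 0.751019.

0.7510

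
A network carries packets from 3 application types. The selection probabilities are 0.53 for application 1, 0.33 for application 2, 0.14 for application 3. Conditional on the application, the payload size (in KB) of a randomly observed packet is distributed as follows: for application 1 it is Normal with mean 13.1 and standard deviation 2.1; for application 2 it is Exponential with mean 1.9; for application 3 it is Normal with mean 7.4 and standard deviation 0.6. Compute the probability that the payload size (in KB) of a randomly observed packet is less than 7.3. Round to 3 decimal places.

Conditional on each application, P(X < 7.3): 1: 0.00287326; 2: 0.978552; 3: 0.433816.
By total probability, P(X < 7.3) = 0.53·0.00287326 + 0.33·0.978552 + 0.14·0.433816 = 0.385179.

0.385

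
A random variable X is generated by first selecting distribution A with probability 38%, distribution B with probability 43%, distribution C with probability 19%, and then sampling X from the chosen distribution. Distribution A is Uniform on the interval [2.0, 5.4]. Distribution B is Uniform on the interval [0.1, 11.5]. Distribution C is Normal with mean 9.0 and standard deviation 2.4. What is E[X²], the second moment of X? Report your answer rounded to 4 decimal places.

41.1748

For each component E[X²] = Var + (mean)², giving A: 14.6533; B: 44.47; C: 86.76.
Overall E[X²] = 0.38·14.6533 + 0.43·44.47 + 0.19·86.76 = 41.1748.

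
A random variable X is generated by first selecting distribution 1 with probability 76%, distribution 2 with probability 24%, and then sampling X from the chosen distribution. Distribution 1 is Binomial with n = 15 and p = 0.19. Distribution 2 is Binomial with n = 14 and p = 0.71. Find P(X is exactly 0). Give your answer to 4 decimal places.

Conditional on each component, P(X = 0): 1: 0.0423912; 2: 2.97558e-08.
By total probability, P(X = 0) = 0.76·0.0423912 + 0.24·2.97558e-08 = 0.0322173.

0.0322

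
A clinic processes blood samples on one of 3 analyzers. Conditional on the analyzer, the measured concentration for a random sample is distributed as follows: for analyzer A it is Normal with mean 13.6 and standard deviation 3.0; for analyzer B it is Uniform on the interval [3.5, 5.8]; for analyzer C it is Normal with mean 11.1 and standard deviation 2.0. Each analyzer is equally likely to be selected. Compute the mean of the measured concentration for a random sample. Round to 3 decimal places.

9.783

Component means — A: 13.6; B: 4.65; C: 11.1.
E[X] = 0.333333·13.6 + 0.333333·4.65 + 0.333333·11.1 = 9.78333.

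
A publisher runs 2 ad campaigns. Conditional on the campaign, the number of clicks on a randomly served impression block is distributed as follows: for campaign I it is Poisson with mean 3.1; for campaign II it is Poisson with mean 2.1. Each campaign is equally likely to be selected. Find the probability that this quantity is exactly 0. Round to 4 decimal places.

0.0838

Conditional on each campaign, P(X = 0): I: 0.0450492; II: 0.122456.
By total probability, P(X = 0) = 0.5·0.0450492 + 0.5·0.122456 = 0.0837528.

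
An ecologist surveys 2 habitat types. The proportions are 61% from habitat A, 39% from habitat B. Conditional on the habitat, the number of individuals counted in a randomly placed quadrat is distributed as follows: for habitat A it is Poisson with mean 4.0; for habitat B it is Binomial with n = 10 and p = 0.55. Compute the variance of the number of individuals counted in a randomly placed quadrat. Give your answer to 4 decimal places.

3.9405

Per component, A: μ=4, E[X²]=20; B: μ=5.5, E[X²]=32.725.
E[X] = 0.61·4 + 0.39·5.5 = 4.585.
E[X²] = 0.61·20 + 0.39·32.725 = 24.9627.
Var(X) = E[X²] − (E[X])² = 24.9627 − 21.0222 = 3.94053.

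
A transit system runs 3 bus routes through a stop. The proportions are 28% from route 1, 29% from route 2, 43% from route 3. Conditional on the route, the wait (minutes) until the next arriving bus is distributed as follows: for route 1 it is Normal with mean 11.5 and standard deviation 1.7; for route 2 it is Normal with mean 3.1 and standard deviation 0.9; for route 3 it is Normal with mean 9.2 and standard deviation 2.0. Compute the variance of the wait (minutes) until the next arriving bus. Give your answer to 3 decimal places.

Per component, 1: μ=11.5, E[X²]=135.14; 2: μ=3.1, E[X²]=10.42; 3: μ=9.2, E[X²]=88.64.
E[X] = 0.28·11.5 + 0.29·3.1 + 0.43·9.2 = 8.075.
E[X²] = 0.28·135.14 + 0.29·10.42 + 0.43·88.64 = 78.9762.
Var(X) = E[X²] − (E[X])² = 78.9762 − 65.2056 = 13.7706.

13.771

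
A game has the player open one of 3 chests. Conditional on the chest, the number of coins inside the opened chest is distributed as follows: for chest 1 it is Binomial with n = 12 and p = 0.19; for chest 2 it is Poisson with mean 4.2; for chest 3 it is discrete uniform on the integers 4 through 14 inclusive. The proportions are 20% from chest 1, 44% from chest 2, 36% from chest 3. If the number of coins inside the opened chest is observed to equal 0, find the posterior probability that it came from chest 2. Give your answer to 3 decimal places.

0.293

Likelihoods P(X=0 | ·): 1: 0.0797664; 2: 0.0149956; 3: 0.
Posterior ∝ prior × likelihood. Numerator for 2: 0.44·0.0149956 = 0.00659805.
Normalizing constant: 0.2·0.0797664 + 0.44·0.0149956 + 0.36·0 = 0.0225513.
P(2 | observation) = 0.00659805 / 0.0225513 = 0.292579.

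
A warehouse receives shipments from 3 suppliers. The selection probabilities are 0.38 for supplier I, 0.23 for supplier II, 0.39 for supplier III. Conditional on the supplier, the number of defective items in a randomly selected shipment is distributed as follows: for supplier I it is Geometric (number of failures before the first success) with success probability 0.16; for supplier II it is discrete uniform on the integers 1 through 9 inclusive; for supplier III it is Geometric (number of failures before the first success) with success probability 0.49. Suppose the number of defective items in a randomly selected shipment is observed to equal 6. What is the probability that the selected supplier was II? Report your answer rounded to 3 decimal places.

0.508

Likelihoods P(X=6 | ·): I: 0.0562077; II: 0.111111; III: 0.00862218.
Posterior ∝ prior × likelihood. Numerator for II: 0.23·0.111111 = 0.0255556.
Normalizing constant: 0.38·0.0562077 + 0.23·0.111111 + 0.39·0.00862218 = 0.0502771.
P(II | observation) = 0.0255556 / 0.0502771 = 0.508294.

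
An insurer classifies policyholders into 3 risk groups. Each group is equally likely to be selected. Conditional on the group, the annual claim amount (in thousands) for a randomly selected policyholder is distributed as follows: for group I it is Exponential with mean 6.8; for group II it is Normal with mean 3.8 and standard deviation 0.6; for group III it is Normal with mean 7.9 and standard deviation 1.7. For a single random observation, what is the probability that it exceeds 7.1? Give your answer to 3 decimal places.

Conditional on each group, P(X > 7.1): I: 0.352002; II: 1.89896e-08; III: 0.681033.
By total probability, P(X > 7.1) = 0.333333·0.352002 + 0.333333·1.89896e-08 + 0.333333·0.681033 = 0.344345.

0.344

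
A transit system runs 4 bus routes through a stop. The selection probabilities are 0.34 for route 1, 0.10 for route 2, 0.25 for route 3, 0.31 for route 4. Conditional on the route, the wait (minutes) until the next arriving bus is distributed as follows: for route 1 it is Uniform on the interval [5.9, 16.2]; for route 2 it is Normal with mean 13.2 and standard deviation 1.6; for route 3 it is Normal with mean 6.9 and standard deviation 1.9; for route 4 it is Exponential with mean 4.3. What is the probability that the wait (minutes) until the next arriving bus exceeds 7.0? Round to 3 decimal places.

Conditional on each route, P(X > 7.0): 1: 0.893204; 2: 0.999947; 3: 0.479013; 4: 0.19634.
By total probability, P(X > 7.0) = 0.34·0.893204 + 0.1·0.999947 + 0.25·0.479013 + 0.31·0.19634 = 0.584303.

0.584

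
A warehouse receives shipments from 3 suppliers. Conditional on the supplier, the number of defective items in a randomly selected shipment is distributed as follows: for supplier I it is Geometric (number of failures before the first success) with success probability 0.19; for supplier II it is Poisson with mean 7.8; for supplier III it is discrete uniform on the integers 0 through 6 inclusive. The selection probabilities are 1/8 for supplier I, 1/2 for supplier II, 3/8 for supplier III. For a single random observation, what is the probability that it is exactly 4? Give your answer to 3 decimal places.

0.095

Conditional on each supplier, P(X = 4): I: 0.0817888; II: 0.0631932; III: 0.142857.
By total probability, P(X = 4) = 0.125·0.0817888 + 0.5·0.0631932 + 0.375·0.142857 = 0.0953916.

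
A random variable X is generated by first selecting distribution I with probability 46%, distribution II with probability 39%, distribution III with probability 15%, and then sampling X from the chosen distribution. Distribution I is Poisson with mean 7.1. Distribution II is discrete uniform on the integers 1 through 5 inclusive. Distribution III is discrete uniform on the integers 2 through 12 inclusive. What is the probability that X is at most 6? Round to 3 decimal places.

Conditional on each component, P(X ≤ 6): I: 0.43492; II: 1; III: 0.454545.
By total probability, P(X ≤ 6) = 0.46·0.43492 + 0.39·1 + 0.15·0.454545 = 0.658245.

0.658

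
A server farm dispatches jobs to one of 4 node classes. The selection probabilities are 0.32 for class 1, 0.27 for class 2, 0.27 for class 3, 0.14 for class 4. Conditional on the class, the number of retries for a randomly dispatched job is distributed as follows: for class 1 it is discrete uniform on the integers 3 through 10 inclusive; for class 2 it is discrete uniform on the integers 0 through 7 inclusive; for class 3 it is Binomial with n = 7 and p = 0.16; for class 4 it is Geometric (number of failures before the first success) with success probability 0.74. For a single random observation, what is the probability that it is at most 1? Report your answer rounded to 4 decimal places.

Conditional on each class, P(X ≤ 1): 1: 0; 2: 0.25; 3: 0.688544; 4: 0.9324.
By total probability, P(X ≤ 1) = 0.32·0 + 0.27·0.25 + 0.27·0.688544 + 0.14·0.9324 = 0.383943.

0.3839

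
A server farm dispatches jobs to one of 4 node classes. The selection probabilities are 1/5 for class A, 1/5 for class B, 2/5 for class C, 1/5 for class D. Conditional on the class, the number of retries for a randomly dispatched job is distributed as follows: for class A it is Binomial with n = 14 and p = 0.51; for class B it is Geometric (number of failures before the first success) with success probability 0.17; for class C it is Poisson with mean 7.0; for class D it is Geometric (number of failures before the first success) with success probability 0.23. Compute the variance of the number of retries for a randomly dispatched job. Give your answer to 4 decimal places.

Per component, A: μ=7.14, E[X²]=54.4782; B: μ=4.88235, E[X²]=52.5571; C: μ=7, E[X²]=56; D: μ=3.34783, E[X²]=25.7637.
E[X] = 0.2·7.14 + 0.2·4.88235 + 0.4·7 + 0.2·3.34783 = 5.87404.
E[X²] = 0.2·54.4782 + 0.2·52.5571 + 0.4·56 + 0.2·25.7637 = 48.9598.
Var(X) = E[X²] − (E[X])² = 48.9598 − 34.5043 = 14.4555.

14.4555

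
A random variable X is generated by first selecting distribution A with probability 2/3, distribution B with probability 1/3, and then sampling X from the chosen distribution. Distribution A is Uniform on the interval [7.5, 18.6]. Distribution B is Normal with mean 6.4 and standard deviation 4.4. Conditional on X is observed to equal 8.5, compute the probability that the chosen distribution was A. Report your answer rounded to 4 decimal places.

0.6901

Likelihoods f(8.5 | ·): A: 0.0900901; B: 0.0809084.
Posterior ∝ prior × likelihood. Numerator for A: 0.666667·0.0900901 = 0.0600601.
Normalizing constant: 0.666667·0.0900901 + 0.333333·0.0809084 = 0.0870295.
P(A | observation) = 0.0600601 / 0.0870295 = 0.690111.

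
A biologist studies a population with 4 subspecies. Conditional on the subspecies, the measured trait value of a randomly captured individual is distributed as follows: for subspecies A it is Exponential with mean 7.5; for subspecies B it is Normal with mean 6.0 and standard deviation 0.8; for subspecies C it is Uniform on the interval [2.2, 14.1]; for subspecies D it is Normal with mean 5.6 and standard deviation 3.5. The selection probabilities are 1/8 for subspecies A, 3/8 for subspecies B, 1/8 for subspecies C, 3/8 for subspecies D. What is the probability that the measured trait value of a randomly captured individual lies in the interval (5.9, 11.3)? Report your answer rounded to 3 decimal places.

Conditional on each subspecies, P(5.9 < X < 11.3): A: 0.233713; B: 0.549738; C: 0.453782; D: 0.414145.
By total probability, P(5.9 < X < 11.3) = 0.125·0.233713 + 0.375·0.549738 + 0.125·0.453782 + 0.375·0.414145 = 0.447393.

0.447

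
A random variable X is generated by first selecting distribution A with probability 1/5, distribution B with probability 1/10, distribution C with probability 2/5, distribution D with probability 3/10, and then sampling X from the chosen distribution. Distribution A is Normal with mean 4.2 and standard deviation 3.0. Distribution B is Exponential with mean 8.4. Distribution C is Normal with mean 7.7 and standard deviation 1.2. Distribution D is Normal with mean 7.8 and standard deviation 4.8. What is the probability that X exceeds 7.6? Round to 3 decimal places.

Conditional on each component, P(X > 7.6): A: 0.128537; B: 0.404638; C: 0.533207; D: 0.516618.
By total probability, P(X > 7.6) = 0.2·0.128537 + 0.1·0.404638 + 0.4·0.533207 + 0.3·0.516618 = 0.434439.

0.434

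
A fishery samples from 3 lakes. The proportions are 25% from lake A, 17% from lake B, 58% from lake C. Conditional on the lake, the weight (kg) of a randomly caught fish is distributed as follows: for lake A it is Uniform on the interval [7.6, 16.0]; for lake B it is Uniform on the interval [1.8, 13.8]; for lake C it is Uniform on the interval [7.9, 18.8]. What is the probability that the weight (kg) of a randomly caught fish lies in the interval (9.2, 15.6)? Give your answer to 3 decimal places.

Conditional on each lake, P(9.2 < X < 15.6): A: 0.761905; B: 0.383333; C: 0.587156.
By total probability, P(9.2 < X < 15.6) = 0.25·0.761905 + 0.17·0.383333 + 0.58·0.587156 = 0.596193.

0.596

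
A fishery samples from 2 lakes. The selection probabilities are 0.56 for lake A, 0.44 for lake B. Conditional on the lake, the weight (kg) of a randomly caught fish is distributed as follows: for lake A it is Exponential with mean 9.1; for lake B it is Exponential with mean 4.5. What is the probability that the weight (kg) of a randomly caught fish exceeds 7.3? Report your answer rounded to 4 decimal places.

0.3380

Conditional on each lake, P(X > 7.3): A: 0.448343; B: 0.197459.
By total probability, P(X > 7.3) = 0.56·0.448343 + 0.44·0.197459 = 0.337954.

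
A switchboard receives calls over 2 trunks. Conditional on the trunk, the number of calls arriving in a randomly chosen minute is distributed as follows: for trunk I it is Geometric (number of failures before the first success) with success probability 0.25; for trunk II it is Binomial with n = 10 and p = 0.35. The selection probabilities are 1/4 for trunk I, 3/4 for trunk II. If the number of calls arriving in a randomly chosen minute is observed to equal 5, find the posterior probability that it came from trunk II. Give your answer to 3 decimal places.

Likelihoods P(X=5 | ·): I: 0.0593262; II: 0.15357.
Posterior ∝ prior × likelihood. Numerator for II: 0.75·0.15357 = 0.115178.
Normalizing constant: 0.25·0.0593262 + 0.75·0.15357 = 0.130009.
P(II | observation) = 0.115178 / 0.130009 = 0.885919.

0.886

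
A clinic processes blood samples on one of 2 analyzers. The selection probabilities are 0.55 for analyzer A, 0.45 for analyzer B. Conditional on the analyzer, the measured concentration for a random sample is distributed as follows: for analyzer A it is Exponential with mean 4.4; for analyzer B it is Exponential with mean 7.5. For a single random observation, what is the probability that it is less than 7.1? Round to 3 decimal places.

0.716

Conditional on each analyzer, P(X < 7.1): A: 0.800838; B: 0.611968.
By total probability, P(X < 7.1) = 0.55·0.800838 + 0.45·0.611968 = 0.715846.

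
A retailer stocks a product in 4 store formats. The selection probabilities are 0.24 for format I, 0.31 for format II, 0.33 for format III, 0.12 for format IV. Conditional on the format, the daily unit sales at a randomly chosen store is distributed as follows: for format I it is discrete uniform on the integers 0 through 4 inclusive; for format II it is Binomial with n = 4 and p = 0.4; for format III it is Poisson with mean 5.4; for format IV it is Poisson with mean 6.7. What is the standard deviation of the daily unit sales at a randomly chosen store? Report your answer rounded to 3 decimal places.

Per component, I: μ=2, E[X²]=6; II: μ=1.6, E[X²]=3.52; III: μ=5.4, E[X²]=34.56; IV: μ=6.7, E[X²]=51.59.
E[X] = 0.24·2 + 0.31·1.6 + 0.33·5.4 + 0.12·6.7 = 3.562.
E[X²] = 0.24·6 + 0.31·3.52 + 0.33·34.56 + 0.12·51.59 = 20.1268.
Var(X) = E[X²] − (E[X])² = 20.1268 − 12.6878 = 7.43896.
SD(X) = √7.43896 = 2.72744.

2.727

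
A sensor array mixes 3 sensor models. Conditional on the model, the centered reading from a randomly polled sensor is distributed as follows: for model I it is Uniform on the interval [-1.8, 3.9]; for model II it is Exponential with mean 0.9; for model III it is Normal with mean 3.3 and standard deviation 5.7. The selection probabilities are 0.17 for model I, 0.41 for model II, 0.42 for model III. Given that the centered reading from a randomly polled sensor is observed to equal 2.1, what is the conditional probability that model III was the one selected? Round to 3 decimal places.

Likelihoods f(2.1 | ·): I: 0.175439; II: 0.107747; III: 0.0684559.
Posterior ∝ prior × likelihood. Numerator for III: 0.42·0.0684559 = 0.0287515.
Normalizing constant: 0.17·0.175439 + 0.41·0.107747 + 0.42·0.0684559 = 0.102752.
P(III | observation) = 0.0287515 / 0.102752 = 0.279814.

0.280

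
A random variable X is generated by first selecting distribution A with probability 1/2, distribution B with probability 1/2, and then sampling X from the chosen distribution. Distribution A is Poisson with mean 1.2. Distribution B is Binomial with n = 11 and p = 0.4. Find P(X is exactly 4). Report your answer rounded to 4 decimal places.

0.1313

Conditional on each component, P(X = 4): A: 0.0260232; B: 0.23649.
By total probability, P(X = 4) = 0.5·0.0260232 + 0.5·0.23649 = 0.131257.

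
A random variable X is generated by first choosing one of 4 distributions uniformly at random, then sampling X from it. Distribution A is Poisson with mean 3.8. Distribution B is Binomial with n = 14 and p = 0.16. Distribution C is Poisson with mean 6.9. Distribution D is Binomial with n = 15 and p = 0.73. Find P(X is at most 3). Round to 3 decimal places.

0.347

Conditional on each component, P(X ≤ 3): A: 0.473485; B: 0.825829; C: 0.0871296; D: 2.89575e-05.
By total probability, P(X ≤ 3) = 0.25·0.473485 + 0.25·0.825829 + 0.25·0.0871296 + 0.25·2.89575e-05 = 0.346618.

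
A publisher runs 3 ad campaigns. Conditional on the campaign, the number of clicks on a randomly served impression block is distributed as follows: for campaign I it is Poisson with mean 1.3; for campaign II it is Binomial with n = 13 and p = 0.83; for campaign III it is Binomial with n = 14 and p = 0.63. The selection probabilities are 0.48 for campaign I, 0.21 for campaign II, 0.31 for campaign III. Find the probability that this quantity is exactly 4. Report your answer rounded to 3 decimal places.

0.018

Conditional on each campaign, P(X = 4): I: 0.0324324; II: 4.02401e-05; III: 0.00758252.
By total probability, P(X = 4) = 0.48·0.0324324 + 0.21·4.02401e-05 + 0.31·0.00758252 = 0.0179266.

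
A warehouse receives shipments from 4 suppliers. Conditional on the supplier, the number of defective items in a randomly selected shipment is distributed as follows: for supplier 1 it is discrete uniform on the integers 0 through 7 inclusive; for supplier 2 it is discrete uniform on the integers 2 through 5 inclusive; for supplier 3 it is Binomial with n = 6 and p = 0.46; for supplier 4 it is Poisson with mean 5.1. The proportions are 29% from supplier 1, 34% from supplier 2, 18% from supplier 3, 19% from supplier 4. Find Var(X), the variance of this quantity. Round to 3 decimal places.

Per component, 1: μ=3.5, E[X²]=17.5; 2: μ=3.5, E[X²]=13.5; 3: μ=2.76, E[X²]=9.108; 4: μ=5.1, E[X²]=31.11.
E[X] = 0.29·3.5 + 0.34·3.5 + 0.18·2.76 + 0.19·5.1 = 3.6708.
E[X²] = 0.29·17.5 + 0.34·13.5 + 0.18·9.108 + 0.19·31.11 = 17.2153.
Var(X) = E[X²] − (E[X])² = 17.2153 − 13.4748 = 3.74057.

3.741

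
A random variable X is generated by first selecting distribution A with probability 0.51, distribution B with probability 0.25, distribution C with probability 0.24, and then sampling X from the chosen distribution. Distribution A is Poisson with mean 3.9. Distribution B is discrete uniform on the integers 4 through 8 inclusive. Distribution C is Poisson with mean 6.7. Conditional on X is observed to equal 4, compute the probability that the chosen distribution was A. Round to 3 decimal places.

0.571

Likelihoods P(X=4 | ·): A: 0.195119; B: 0.2; C: 0.103351.
Posterior ∝ prior × likelihood. Numerator for A: 0.51·0.195119 = 0.0995105.
Normalizing constant: 0.51·0.195119 + 0.25·0.2 + 0.24·0.103351 = 0.174315.
P(A | observation) = 0.0995105 / 0.174315 = 0.570867.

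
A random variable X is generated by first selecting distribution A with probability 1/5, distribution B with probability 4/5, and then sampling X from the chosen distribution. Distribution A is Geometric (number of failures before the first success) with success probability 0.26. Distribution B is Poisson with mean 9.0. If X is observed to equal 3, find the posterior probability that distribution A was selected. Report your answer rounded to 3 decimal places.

0.637

Likelihoods P(X=3 | ·): A: 0.105358; B: 0.0149943.
Posterior ∝ prior × likelihood. Numerator for A: 0.2·0.105358 = 0.0210716.
Normalizing constant: 0.2·0.105358 + 0.8·0.0149943 = 0.0330671.
P(A | observation) = 0.0210716 / 0.0330671 = 0.637239.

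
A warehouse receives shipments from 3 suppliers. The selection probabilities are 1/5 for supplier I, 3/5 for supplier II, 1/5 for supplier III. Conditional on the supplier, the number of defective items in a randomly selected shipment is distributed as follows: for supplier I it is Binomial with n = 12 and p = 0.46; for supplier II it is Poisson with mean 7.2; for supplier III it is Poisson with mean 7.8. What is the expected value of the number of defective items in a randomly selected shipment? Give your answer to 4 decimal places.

Component means — I: 5.52; II: 7.2; III: 7.8.
E[X] = 0.2·5.52 + 0.6·7.2 + 0.2·7.8 = 6.984.

6.9840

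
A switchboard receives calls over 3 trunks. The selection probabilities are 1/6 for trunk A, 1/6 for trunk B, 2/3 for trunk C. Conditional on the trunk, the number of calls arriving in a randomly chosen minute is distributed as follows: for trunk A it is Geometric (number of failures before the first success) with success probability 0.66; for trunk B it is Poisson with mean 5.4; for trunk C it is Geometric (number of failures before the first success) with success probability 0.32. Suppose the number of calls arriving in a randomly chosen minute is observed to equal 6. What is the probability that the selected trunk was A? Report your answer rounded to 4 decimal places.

0.0036

Likelihoods P(X=6 | ·): A: 0.00101957; B: 0.155539; C: 0.0316376.
Posterior ∝ prior × likelihood. Numerator for A: 0.166667·0.00101957 = 0.000169928.
Normalizing constant: 0.166667·0.00101957 + 0.166667·0.155539 + 0.666667·0.0316376 = 0.0471849.
P(A | observation) = 0.000169928 / 0.0471849 = 0.00360134.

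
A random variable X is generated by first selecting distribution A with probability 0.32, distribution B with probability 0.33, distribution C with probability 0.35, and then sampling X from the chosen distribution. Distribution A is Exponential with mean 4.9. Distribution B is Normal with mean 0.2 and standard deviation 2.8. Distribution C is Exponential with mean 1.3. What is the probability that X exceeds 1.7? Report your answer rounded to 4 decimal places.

0.4186

Conditional on each component, P(X > 1.7): A: 0.706849; B: 0.296078; C: 0.270443.
By total probability, P(X > 1.7) = 0.32·0.706849 + 0.33·0.296078 + 0.35·0.270443 = 0.418553.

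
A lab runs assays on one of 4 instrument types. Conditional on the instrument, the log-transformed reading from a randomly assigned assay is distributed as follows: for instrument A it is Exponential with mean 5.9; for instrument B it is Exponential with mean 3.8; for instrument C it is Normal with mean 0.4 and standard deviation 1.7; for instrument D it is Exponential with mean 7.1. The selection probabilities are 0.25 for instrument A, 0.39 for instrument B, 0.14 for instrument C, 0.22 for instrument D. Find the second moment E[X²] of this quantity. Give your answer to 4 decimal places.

51.2756

For each component E[X²] = Var + (mean)², giving A: 69.62; B: 28.88; C: 3.05; D: 100.82.
Overall E[X²] = 0.25·69.62 + 0.39·28.88 + 0.14·3.05 + 0.22·100.82 = 51.2756.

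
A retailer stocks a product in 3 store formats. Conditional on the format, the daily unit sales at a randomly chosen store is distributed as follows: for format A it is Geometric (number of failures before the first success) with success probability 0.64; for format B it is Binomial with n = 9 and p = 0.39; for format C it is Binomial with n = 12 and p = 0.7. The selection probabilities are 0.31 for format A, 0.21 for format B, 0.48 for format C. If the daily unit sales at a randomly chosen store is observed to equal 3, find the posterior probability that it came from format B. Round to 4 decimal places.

Likelihoods P(X=3 | ·): A: 0.0298598; B: 0.256716; C: 0.00148528.
Posterior ∝ prior × likelihood. Numerator for B: 0.21·0.256716 = 0.0539103.
Normalizing constant: 0.31·0.0298598 + 0.21·0.256716 + 0.48·0.00148528 = 0.0638797.
P(B | observation) = 0.0539103 / 0.0638797 = 0.843934.

0.8439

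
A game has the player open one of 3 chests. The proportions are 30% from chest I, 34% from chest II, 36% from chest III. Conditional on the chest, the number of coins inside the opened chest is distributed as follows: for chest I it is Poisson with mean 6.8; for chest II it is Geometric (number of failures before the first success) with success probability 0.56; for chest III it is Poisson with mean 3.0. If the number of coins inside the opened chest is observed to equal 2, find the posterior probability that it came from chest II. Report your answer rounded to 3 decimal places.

Likelihoods P(X=2 | ·): I: 0.0257505; II: 0.108416; III: 0.224042.
Posterior ∝ prior × likelihood. Numerator for II: 0.34·0.108416 = 0.0368614.
Normalizing constant: 0.3·0.0257505 + 0.34·0.108416 + 0.36·0.224042 = 0.125242.
P(II | observation) = 0.0368614 / 0.125242 = 0.294323.

0.294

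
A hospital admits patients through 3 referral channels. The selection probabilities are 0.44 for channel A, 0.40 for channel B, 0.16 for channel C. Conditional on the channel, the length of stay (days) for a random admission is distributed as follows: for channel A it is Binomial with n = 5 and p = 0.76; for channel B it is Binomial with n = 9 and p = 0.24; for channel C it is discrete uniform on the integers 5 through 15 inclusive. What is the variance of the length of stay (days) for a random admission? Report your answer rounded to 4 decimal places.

9.7713

Per component, A: μ=3.8, E[X²]=15.352; B: μ=2.16, E[X²]=6.3072; C: μ=10, E[X²]=110.
E[X] = 0.44·3.8 + 0.4·2.16 + 0.16·10 = 4.136.
E[X²] = 0.44·15.352 + 0.4·6.3072 + 0.16·110 = 26.8778.
Var(X) = E[X²] − (E[X])² = 26.8778 − 17.1065 = 9.77126.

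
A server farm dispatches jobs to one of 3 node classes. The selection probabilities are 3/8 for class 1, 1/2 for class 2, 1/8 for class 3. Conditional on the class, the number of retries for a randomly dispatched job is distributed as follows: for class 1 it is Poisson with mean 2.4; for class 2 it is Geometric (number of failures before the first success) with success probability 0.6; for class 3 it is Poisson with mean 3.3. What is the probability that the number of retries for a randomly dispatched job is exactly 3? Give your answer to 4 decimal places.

0.1252

Conditional on each class, P(X = 3): 1: 0.209014; 2: 0.0384; 3: 0.220912.
By total probability, P(X = 3) = 0.375·0.209014 + 0.5·0.0384 + 0.125·0.220912 = 0.125194.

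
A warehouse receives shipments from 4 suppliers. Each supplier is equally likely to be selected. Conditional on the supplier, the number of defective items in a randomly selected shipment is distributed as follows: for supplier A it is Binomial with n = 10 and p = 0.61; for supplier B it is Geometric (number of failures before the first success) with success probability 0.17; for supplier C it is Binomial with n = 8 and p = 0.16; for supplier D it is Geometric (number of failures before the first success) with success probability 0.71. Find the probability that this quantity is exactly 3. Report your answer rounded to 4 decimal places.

Conditional on each supplier, P(X = 3): A: 0.0373786; B: 0.0972038; C: 0.0959278; D: 0.0173162.
By total probability, P(X = 3) = 0.25·0.0373786 + 0.25·0.0972038 + 0.25·0.0959278 + 0.25·0.0173162 = 0.0619566.

0.0620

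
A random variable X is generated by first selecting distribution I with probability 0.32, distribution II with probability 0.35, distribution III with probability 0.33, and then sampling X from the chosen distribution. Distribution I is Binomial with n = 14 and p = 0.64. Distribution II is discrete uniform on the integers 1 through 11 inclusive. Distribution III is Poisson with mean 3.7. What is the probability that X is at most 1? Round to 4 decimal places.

0.0702

Conditional on each component, P(X ≤ 1): I: 1.58982e-05; II: 0.0909091; III: 0.116201.
By total probability, P(X ≤ 1) = 0.32·1.58982e-05 + 0.35·0.0909091 + 0.33·0.116201 = 0.0701695.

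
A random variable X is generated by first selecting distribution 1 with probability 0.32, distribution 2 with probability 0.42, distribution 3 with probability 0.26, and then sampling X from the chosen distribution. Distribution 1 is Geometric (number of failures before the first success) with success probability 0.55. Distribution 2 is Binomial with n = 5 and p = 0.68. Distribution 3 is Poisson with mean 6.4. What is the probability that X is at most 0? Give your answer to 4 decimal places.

0.1778

Conditional on each component, P(X ≤ 0): 1: 0.55; 2: 0.00335544; 3: 0.00166156.
By total probability, P(X ≤ 0) = 0.32·0.55 + 0.42·0.00335544 + 0.26·0.00166156 = 0.177841.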